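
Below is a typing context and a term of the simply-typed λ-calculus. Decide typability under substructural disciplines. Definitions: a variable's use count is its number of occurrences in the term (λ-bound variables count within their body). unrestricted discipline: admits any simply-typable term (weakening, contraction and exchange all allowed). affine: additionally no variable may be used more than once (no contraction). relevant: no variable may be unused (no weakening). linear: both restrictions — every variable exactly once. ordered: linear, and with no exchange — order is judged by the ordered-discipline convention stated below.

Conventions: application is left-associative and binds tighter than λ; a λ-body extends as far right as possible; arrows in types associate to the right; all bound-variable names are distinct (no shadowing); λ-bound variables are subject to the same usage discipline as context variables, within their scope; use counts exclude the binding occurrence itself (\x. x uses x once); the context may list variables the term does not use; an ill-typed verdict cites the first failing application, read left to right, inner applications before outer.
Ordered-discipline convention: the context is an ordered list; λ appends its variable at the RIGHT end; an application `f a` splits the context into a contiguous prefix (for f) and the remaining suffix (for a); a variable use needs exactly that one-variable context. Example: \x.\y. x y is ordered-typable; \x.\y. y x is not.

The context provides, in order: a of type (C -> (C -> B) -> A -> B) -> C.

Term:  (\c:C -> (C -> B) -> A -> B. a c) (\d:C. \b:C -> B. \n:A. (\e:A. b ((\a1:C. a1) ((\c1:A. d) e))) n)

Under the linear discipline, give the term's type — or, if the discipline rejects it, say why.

not well-typed under linear — c1 never used (weakening)
variable uses: a: 1; c (bound): 1; d (bound): 1; b (bound): 1; n (bound): 1; e (bound): 1; a1 (bound): 1; c1 (bound): 0
use order (left to right): a, c, b, a1, d, e, n
typing: well-typed at C
all disciplines: ordered ✗; linear ✗; affine ✓; relevant ✗; unrestricted ✓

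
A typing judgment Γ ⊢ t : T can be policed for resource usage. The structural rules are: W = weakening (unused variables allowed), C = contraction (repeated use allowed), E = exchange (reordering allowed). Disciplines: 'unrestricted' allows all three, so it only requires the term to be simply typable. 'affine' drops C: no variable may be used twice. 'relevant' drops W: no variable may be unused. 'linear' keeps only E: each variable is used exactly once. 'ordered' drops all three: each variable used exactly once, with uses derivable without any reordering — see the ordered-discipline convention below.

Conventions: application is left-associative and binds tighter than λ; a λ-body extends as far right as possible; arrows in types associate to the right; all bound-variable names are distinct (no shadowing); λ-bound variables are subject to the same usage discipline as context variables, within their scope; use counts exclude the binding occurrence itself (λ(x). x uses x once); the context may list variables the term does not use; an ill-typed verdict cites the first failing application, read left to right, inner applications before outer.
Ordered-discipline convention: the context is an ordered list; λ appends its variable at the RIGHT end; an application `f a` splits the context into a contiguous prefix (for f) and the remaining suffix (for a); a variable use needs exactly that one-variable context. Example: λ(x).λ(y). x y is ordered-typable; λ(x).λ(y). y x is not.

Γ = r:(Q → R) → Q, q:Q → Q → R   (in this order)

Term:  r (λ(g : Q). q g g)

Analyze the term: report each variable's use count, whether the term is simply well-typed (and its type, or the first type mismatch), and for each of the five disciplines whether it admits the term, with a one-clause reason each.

counts: r=1, q=1, g [bound]=2
uses in reading order: r, q, g, g
typing: well-typed — term : Q
ordered ✗ (repeated use of g ×2)
linear ✗ (repeated use of g ×2)
affine ✗ (repeated use of g ×2)
relevant ✓ (at least one use each (r, q, g))
unrestricted ✓ (well-typed at Q; no restrictions here)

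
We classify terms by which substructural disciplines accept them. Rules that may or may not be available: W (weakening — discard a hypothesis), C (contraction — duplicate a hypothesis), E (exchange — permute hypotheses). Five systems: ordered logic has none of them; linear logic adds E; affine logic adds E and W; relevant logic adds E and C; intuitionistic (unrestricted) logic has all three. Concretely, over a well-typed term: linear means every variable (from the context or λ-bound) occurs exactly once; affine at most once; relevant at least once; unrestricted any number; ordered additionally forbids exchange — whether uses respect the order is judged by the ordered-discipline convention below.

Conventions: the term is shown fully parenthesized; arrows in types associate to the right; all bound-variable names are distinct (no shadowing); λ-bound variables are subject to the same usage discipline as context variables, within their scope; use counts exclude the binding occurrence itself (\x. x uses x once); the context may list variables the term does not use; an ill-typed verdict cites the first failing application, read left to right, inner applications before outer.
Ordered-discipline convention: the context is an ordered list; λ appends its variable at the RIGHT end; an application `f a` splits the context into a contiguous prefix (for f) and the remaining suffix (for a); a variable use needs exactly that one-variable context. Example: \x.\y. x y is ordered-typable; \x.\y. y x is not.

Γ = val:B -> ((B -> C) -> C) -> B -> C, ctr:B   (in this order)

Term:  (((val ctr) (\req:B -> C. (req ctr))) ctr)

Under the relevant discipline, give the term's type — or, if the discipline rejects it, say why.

term : C
use counts: val: 1×, ctr: 3×, req (bound): 1×
use order (left to right): val, ctr, req, ctr, ctr
typing: the term checks, with type C
per-discipline verdicts: ordered ✗ | linear ✗ | affine ✗ | relevant ✓ | unrestricted ✓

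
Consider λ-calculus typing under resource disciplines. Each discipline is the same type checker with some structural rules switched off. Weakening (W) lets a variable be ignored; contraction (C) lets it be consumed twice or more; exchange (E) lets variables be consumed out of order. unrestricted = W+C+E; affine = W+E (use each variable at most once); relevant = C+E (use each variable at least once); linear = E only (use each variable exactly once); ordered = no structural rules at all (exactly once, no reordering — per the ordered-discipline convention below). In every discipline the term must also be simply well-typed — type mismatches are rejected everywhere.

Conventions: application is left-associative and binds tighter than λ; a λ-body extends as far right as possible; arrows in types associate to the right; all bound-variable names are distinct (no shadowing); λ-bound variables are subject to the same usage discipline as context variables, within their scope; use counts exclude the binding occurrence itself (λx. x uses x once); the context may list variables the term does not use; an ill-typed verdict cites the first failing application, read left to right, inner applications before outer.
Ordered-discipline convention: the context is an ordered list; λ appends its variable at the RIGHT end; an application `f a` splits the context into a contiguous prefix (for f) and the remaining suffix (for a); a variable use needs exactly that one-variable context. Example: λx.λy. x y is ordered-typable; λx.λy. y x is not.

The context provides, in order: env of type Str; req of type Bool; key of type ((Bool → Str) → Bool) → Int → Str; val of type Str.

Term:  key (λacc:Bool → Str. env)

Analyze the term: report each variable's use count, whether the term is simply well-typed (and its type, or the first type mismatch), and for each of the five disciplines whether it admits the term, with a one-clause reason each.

usage: env=1, req=0, key=1, val=0, acc (bound)=0
order of uses: key, env
typing: ill-typed: a function awaiting (Bool → Str) → Bool gets (Bool → Str) → Str
ordered: ✗ — fails simple typing
linear: ✗ — a type mismatch blocks all five
affine: ✗ — the type mismatch rejects it
relevant: ✗ — not simply typable
unrestricted: ✗ — fails simple typing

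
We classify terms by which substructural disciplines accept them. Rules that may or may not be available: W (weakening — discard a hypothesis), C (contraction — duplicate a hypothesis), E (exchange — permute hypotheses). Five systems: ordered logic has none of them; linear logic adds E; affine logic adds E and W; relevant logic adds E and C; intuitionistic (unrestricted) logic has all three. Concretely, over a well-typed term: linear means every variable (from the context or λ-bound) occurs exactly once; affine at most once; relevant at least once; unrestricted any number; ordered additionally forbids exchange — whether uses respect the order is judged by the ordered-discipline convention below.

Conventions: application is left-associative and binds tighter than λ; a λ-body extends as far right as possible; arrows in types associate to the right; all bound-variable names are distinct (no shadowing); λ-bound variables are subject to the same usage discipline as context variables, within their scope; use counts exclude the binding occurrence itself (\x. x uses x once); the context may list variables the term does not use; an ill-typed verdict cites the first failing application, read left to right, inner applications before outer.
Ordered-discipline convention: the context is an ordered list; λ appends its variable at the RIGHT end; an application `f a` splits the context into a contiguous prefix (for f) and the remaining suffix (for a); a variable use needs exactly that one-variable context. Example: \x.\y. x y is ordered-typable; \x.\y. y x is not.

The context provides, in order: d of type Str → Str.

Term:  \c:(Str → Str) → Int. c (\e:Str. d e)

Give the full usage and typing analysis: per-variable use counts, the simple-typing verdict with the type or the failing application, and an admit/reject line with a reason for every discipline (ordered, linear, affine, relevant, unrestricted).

usage: d: 1; c [bound]: 1; e [bound]: 1
uses in reading order: c, d, e
typing: ✓ — ((Str → Str) → Int) → Int
ordered ✗ (no ordered split (uses run c, d, e))
linear ✓ (exactly-once usage across d, c, e)
affine ✓ (none of d, c, e used more than once)
relevant ✓ (none of d, c, e goes unused)
unrestricted ✓ (simply typable at ((Str → Str) → Int) → Int; W, C, E all held)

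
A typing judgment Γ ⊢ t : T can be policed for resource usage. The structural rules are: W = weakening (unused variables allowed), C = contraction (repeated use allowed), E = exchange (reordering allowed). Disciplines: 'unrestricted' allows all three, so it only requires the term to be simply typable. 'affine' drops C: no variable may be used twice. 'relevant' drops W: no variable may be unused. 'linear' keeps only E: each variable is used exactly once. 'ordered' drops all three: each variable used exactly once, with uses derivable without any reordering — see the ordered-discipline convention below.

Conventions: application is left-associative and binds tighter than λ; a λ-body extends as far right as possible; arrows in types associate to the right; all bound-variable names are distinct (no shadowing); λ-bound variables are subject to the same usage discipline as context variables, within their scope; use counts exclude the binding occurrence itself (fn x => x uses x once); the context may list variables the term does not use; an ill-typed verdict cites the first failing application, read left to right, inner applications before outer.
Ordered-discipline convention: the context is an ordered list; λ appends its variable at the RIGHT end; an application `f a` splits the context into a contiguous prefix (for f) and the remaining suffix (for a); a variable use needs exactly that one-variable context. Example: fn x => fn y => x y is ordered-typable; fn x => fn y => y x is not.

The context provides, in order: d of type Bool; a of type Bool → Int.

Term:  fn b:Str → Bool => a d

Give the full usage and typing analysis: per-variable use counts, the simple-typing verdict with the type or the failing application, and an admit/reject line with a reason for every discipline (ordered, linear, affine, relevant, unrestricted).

use counts: d: 1, a: 1, b (bound): 0
use order (left to right): a, d
typing: ✓ — (Str → Bool) → Int
ordered: ✗, b never used (weakening)
linear: ✗, b never used (weakening)
affine: ✓, none of d, a, b used more than once
relevant: ✗, b never used (weakening)
unrestricted: ✓, well-typed at (Str → Bool) → Int; no restrictions here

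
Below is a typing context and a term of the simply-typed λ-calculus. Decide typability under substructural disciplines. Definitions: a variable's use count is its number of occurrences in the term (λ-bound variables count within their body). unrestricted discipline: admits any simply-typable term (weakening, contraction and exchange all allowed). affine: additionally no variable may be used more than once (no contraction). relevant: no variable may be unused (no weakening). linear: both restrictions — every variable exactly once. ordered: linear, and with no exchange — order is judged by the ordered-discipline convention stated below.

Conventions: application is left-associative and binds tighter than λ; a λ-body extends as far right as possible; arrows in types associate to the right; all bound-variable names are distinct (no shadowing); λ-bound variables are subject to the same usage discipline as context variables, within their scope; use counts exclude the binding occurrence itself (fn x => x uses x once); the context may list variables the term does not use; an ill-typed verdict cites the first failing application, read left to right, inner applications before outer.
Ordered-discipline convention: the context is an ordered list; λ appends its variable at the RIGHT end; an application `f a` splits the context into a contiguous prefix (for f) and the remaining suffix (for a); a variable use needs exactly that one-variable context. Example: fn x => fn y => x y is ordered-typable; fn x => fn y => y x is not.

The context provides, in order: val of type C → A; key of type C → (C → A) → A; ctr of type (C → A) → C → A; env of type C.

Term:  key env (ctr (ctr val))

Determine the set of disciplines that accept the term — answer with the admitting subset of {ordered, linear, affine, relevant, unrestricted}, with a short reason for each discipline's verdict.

accepted by: relevant, unrestricted
variable uses: val: 1; key: 1; ctr: 2; env: 1
left-to-right use order: key, env, ctr, ctr, val
typing: the term checks, with type A
ordered ✗ (needs contraction — ctr ×2)
linear ✗ (needs contraction — ctr ×2)
affine ✗ (needs contraction — ctr ×2)
relevant ✓ (at least one use each (val, key, ctr, env))
unrestricted ✓ (typability at A is all that's needed)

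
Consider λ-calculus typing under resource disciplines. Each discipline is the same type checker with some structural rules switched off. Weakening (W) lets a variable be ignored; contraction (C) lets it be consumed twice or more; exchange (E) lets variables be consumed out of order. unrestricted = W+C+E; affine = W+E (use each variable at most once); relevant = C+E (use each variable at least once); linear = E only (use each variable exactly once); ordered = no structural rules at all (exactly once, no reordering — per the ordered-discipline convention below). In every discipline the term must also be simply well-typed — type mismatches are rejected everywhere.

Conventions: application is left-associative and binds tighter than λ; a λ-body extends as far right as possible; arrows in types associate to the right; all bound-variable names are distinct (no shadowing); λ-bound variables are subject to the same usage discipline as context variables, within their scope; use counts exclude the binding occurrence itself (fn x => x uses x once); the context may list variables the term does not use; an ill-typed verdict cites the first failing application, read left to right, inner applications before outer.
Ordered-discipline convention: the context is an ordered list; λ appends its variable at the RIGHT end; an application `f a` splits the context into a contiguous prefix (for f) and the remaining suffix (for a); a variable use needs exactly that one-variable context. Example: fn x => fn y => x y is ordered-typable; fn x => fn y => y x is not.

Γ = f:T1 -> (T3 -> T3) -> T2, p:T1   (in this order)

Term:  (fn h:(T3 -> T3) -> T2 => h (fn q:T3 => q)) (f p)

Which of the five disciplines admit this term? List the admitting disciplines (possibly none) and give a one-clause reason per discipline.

accepted by: ordered, linear, affine, relevant, unrestricted
counts: f: 1×, p: 1×, h (bound): 1×, q (bound): 1×
use order (left to right): h, q, f, p
typing: well-typed at T2
ordered: ✓ — one use each (f, p, h, q); ordered split holds
linear: ✓ — exactly-once usage across f, p, h, q
affine: ✓ — f, p, h, q: no repeats, contraction unneeded
relevant: ✓ — at least one use each (f, p, h, q)
unrestricted: ✓ — type-checks (T2) and nothing is barred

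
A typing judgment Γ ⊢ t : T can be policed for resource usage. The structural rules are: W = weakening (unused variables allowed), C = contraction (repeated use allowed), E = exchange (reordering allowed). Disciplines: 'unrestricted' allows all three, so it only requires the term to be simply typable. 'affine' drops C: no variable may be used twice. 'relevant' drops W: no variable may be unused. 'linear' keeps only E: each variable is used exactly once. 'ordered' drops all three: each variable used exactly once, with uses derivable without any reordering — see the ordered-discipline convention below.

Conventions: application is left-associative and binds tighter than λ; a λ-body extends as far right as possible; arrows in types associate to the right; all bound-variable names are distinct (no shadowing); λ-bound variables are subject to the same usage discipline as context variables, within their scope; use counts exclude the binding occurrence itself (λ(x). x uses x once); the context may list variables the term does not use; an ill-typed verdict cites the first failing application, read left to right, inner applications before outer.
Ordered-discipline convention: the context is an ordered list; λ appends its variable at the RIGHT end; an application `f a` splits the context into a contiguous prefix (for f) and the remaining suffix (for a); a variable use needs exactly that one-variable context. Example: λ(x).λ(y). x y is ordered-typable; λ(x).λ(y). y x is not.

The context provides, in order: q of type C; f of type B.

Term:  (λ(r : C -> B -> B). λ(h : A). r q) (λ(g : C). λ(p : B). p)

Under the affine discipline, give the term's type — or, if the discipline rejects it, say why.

term : A -> B -> B
usage: q: 1×; f: 0×; r (λ-bound): 1×; h (λ-bound): 0×; g (λ-bound): 0×; p (λ-bound): 1×
use order (left to right): r, q, p
typing: well-typed at A -> B -> B
per-discipline verdicts: ordered ✗ · linear ✗ · affine ✓ · relevant ✗ · unrestricted ✓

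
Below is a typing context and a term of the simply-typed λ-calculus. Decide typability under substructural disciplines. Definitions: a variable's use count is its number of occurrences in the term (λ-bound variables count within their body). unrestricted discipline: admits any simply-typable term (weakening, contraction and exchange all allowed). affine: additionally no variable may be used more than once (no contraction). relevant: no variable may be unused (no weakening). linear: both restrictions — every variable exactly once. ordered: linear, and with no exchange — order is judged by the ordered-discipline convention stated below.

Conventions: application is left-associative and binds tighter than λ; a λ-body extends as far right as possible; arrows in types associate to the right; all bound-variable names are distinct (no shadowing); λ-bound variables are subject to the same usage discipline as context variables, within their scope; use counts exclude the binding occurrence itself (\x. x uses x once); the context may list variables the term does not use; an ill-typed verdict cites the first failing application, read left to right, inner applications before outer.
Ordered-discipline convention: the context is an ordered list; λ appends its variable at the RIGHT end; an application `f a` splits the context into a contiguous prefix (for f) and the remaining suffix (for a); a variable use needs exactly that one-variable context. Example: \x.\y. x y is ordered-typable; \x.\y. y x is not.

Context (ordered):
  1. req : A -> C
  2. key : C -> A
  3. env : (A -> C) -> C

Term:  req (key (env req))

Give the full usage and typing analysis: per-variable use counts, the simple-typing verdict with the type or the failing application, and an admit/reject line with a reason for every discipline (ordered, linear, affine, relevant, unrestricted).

counts: req ×2, key ×1, env ×1
left-to-right use order: req, key, env, req
typing: ✓ — C
ordered: ✗, req ×2 used more than once (contraction)
linear: ✗, req ×2 used more than once (contraction)
affine: ✗, req ×2 used more than once (contraction)
relevant: ✓, req, key, env: all used, weakening unneeded
unrestricted: ✓, simply typable at C; W, C, E all held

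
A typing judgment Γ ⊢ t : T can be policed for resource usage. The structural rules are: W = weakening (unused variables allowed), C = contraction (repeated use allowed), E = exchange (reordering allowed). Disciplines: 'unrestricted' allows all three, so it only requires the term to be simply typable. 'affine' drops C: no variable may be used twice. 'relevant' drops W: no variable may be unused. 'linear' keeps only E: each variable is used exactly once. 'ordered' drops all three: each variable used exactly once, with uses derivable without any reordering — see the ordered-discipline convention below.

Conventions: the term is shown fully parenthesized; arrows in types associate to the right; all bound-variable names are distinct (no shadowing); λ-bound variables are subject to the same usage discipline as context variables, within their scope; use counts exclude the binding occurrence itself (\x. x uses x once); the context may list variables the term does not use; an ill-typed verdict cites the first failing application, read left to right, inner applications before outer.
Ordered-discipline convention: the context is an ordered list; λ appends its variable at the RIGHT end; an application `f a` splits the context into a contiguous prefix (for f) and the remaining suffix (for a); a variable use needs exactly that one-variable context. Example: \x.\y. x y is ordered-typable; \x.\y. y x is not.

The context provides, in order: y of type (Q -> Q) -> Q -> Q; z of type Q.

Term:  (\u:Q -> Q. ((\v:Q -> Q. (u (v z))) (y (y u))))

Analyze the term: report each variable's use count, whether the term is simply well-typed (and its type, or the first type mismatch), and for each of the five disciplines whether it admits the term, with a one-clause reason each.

counts: y: 2, z: 1, u (bound): 2, v (bound): 1
uses in reading order: u, v, z, y, y, u
typing: the term checks, with type (Q -> Q) -> Q
ordered ✗ (uses contraction: y ×2, u ×2)
linear ✗ (uses contraction: y ×2, u ×2)
affine ✗ (uses contraction: y ×2, u ×2)
relevant ✓ (y, z, u, v: all used, weakening unneeded)
unrestricted ✓ (typability at (Q -> Q) -> Q is all that's needed)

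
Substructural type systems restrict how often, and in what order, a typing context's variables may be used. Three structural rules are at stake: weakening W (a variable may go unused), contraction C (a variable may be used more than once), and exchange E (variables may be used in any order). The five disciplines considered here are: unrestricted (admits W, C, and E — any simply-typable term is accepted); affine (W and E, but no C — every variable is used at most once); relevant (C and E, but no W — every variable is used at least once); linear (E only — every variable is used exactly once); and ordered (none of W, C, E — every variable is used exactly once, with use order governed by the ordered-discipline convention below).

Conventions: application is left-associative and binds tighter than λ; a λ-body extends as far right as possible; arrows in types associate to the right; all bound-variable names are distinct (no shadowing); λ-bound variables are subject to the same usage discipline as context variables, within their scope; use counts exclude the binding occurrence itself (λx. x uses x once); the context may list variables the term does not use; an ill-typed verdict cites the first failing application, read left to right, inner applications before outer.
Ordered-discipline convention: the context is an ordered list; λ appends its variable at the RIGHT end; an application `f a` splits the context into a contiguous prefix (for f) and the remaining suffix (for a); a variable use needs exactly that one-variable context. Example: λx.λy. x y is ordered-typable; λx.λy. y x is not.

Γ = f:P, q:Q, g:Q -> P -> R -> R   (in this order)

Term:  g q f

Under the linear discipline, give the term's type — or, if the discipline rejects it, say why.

term : R -> R
use counts: f=1, q=1, g=1
uses in reading order: g, q, f
typing: ✓ — R -> R
all disciplines: ordered ✗ · linear ✓ · affine ✓ · relevant ✓ · unrestricted ✓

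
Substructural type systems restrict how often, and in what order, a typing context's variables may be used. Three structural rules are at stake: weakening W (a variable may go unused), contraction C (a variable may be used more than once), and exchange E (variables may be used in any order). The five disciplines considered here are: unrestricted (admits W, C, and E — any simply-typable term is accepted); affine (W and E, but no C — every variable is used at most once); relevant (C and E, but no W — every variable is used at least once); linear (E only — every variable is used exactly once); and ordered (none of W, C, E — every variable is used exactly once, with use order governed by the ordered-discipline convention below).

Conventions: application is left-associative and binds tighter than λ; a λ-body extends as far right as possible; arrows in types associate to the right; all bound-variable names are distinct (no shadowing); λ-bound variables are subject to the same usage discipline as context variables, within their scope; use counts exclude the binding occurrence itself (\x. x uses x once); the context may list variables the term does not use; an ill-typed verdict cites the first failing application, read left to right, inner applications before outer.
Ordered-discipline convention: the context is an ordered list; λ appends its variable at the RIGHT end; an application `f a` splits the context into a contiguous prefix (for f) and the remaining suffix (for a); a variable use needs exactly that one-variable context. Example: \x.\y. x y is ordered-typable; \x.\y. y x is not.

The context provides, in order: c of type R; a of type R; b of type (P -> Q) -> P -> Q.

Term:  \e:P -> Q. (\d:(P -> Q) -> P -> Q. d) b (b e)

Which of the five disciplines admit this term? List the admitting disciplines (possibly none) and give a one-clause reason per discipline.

accepted by: unrestricted
variable uses: c: 0, a: 0, b: 2, e (bound): 1, d (bound): 1
left-to-right use order: d, b, b, e
typing: well-typed — term : (P -> Q) -> P -> Q
ordered: ✗, b ×2 used more than once (contraction); c, a never used (weakening)
linear: ✗, b ×2 used more than once (contraction); c, a never used (weakening)
affine: ✗, b ×2 used more than once (contraction)
relevant: ✗, c, a never used (weakening)
unrestricted: ✓, well-typed at (P -> Q) -> P -> Q; no restrictions here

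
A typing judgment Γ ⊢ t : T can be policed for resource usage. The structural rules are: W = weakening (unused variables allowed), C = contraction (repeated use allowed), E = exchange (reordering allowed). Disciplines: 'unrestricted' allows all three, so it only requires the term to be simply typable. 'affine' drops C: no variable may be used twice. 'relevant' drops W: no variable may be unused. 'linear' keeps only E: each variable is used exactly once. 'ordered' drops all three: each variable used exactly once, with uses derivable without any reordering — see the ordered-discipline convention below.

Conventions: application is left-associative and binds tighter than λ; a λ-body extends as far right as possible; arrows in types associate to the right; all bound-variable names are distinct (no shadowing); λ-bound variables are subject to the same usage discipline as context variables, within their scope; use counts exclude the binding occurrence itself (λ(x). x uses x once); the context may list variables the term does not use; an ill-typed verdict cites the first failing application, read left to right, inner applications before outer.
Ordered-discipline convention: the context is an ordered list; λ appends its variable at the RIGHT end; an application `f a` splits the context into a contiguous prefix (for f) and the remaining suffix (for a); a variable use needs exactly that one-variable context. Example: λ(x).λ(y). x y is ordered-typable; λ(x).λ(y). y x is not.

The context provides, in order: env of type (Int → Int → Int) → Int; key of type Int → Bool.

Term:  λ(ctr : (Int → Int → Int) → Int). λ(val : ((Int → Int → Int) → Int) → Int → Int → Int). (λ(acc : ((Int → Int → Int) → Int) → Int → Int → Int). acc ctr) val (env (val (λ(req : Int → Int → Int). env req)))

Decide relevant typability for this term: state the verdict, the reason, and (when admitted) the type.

no — unused: key — weakening required
usage: env: 2, key: 0, ctr (bound): 1, val (bound): 2, acc (bound): 1, req (bound): 1
left-to-right use order: acc, ctr, val, env, val, env, req
typing: well-typed at ((Int → Int → Int) → Int) → (((Int → Int → Int) → Int) → Int → Int → Int) → Int → Int
summary: ordered ✗, linear ✗, affine ✗, relevant ✗, unrestricted ✓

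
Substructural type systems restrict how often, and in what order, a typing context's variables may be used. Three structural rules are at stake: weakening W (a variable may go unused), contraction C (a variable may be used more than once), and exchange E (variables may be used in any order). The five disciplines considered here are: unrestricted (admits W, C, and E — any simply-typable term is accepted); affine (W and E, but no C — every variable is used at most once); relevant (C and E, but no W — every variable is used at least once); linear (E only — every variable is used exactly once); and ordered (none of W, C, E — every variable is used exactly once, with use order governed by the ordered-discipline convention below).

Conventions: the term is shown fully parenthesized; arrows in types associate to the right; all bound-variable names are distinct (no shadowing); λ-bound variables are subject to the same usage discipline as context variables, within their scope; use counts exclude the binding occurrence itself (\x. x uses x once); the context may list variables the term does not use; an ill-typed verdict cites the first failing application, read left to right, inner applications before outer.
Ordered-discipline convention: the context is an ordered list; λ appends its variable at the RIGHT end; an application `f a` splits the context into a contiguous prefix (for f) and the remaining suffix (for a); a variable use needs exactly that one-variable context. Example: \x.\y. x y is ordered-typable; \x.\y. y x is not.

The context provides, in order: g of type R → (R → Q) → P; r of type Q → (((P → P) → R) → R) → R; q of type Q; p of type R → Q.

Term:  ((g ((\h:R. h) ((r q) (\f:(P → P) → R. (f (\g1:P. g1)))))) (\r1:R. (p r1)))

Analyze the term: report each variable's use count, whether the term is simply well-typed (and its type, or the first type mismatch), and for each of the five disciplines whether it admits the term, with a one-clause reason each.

usage: g: 1×, r: 1×, q: 1×, p: 1×, h (bound): 1×, f (bound): 1×, g1 (bound): 1×, r1 (bound): 1×
uses in reading order: g, h, r, q, f, g1, p, r1
typing: well-typed — term : P
ordered: ✓, single-use (g, r, q, p, h, f, g1, r1), ordered derivation ok
linear: ✓, exactly-once usage across g, r, q, p, h, f, g1, r1
affine: ✓, at most one use each (g, r, q, p, h, f, g1, r1)
relevant: ✓, none of g, r, q, p, h, f, g1, r1 goes unused
unrestricted: ✓, typability at P is all that's needed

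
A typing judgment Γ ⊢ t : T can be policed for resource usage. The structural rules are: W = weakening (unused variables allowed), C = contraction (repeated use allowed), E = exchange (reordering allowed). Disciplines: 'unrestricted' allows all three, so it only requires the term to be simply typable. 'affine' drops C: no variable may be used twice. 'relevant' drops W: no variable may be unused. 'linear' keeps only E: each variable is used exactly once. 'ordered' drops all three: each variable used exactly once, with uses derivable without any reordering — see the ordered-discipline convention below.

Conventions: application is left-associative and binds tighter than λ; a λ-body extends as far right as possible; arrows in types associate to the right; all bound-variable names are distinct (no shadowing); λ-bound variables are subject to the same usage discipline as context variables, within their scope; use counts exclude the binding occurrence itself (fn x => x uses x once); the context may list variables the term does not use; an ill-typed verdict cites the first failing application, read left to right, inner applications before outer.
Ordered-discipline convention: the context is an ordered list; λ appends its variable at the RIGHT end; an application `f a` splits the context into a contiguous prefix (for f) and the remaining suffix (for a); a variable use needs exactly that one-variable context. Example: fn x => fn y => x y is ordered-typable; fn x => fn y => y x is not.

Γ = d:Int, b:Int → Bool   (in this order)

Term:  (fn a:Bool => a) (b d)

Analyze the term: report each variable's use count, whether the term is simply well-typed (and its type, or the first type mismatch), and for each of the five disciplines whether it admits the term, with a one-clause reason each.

counts: d: 1; b: 1; a (λ-bound): 1
left-to-right use order: a, b, d
typing: well-typed — term : Bool
ordered: ✗ — no ordered split (uses run a, b, d)
linear: ✓ — each of d, b, a used exactly once
affine: ✓ — none of d, b, a used more than once
relevant: ✓ — every one of d, b, a appears
unrestricted: ✓ — type-checks (Bool) and nothing is barred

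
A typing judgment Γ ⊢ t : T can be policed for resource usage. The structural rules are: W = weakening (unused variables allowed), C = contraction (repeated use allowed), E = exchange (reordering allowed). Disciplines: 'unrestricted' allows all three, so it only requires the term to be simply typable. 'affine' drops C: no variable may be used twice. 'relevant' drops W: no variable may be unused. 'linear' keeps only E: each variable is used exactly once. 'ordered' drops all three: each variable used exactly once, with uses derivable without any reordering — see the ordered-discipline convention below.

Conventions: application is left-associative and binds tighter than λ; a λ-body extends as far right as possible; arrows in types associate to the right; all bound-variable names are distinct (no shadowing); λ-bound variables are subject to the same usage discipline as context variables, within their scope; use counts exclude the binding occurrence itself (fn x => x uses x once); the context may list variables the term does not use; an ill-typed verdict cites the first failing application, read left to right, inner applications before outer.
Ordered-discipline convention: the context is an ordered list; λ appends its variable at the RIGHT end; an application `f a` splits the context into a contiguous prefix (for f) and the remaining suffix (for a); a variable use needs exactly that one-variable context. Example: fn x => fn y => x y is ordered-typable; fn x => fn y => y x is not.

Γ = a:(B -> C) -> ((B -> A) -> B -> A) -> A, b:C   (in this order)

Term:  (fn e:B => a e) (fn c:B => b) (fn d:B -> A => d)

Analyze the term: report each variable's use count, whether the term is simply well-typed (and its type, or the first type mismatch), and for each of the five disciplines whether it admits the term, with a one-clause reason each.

usage: a ×1; b ×1; e [bound] ×1; c [bound] ×0; d [bound] ×1
left-to-right use order: a, e, b, d
typing: ill-typed: an application expects B -> C but receives B
ordered: ✗, not simply typable
linear: ✗, fails simple typing
affine: ✗, a type mismatch blocks all five
relevant: ✗, the type mismatch rejects it
unrestricted: ✗, not simply typable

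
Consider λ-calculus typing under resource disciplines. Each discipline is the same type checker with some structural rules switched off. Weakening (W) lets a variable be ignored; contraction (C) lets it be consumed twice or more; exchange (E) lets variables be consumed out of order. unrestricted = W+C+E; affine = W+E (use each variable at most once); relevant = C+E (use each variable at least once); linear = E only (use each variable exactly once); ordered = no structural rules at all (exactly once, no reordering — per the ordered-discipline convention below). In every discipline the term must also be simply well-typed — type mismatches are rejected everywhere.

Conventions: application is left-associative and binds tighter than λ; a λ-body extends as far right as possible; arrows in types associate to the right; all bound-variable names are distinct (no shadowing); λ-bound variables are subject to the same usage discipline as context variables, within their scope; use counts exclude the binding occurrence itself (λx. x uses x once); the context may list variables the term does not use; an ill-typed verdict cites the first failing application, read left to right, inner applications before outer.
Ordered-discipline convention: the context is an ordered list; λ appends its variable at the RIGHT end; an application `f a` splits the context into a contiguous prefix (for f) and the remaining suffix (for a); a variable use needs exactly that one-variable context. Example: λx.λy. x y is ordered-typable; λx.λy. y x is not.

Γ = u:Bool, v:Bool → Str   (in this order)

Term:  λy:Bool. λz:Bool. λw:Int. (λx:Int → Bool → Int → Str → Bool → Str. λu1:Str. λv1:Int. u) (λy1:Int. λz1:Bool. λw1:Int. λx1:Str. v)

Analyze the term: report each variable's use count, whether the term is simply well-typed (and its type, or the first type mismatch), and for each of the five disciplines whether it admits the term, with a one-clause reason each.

use counts: u: 1×; v: 1×; y (λ-bound): 0×; z (λ-bound): 0×; w (λ-bound): 0×; x (λ-bound): 0×; u1 (λ-bound): 0×; v1 (λ-bound): 0×; y1 (λ-bound): 0×; z1 (λ-bound): 0×; w1 (λ-bound): 0×; x1 (λ-bound): 0×
left-to-right use order: u, v
typing: well-typed — term : Bool → Bool → Int → Str → Int → Bool
ordered: ✗ — y, z, w, x, u1, v1, y1, z1, w1, x1 never used (weakening)
linear: ✗ — y, z, w, x, u1, v1, y1, z1, w1, x1 never used (weakening)
affine: ✓ — none of u, v, y, z, w, x, u1, v1, y1, z1, w1, x1 used more than once
relevant: ✗ — y, z, w, x, u1, v1, y1, z1, w1, x1 never used (weakening)
unrestricted: ✓ — well-typed at Bool → Bool → Int → Str → Int → Bool; no restrictions here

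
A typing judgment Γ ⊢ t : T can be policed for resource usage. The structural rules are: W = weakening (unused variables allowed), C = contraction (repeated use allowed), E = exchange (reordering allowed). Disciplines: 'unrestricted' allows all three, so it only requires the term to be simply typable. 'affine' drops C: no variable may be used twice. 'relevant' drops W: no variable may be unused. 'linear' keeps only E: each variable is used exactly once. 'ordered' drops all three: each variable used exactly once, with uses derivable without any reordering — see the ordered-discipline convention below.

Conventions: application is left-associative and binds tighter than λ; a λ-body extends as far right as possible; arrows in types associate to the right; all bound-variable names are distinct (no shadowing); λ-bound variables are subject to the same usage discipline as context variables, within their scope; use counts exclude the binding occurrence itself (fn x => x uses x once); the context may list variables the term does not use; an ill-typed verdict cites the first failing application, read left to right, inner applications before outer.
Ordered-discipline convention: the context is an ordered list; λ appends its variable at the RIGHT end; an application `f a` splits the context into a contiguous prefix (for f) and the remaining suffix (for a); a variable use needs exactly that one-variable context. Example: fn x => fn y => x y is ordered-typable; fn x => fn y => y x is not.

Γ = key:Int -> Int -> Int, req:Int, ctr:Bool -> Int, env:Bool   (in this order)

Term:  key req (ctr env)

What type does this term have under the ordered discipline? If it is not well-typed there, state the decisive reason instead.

term : Int
counts: key=1; req=1; ctr=1; env=1
uses in reading order: key, req, ctr, env
typing: well-typed — term : Int
per-discipline verdicts: ordered ✓ · linear ✓ · affine ✓ · relevant ✓ · unrestricted ✓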